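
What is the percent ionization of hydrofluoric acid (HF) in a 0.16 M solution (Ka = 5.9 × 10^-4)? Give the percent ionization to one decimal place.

5.9%

HF ⇌ F- + H+; let x = [H+] at equilibrium.
Solve x² + 0.00059x − 9.44e-05 = 0 → x = 9.43 × 10^-3 M
% ionization = x/C₀ × 100% = 9.43 × 10^-3/0.16 × 100% = 5.9%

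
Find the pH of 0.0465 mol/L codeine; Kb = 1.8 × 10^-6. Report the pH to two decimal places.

pH = 10.46

C18H21NO3 + H2O ⇌ C18H22NO3+ + OH-
Kb = x²/(0.0465 − x) = 1.8 × 10^-6
Assume x ≪ 0.0465: x ≈ √(1.8 × 10^-6 × 0.0465) = 2.89 × 10^-4 M
pOH = 3.54, so pH = 14.00 − pOH = 10.46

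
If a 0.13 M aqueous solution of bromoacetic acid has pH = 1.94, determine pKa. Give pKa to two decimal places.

[H+] = 10^(-1.94) = 1.15 × 10^-2 M
At equilibrium [HA] = 0.13 − 1.15 × 10^-2 = 1.19 × 10^-1 M
Ka = [H+][A-]/[HA] = (1.15 × 10^-2)² / 1.19 × 10^-1 = 1.11 × 10^-3
pKa = -log(1.11 × 10^-3) = 2.95

pKa = 2.95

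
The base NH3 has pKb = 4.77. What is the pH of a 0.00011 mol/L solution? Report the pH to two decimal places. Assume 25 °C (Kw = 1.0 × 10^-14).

pH = 9.55

NH3 + H2O ⇌ NH4+ + OH-
Kb = 10^(−4.77) = 1.70 × 10^-5
Let x = [OH-] at equilibrium. Kb = x²/(0.00011 − x).
The 5% rule fails; solving x² + Kb·x − Kb·C₀ = 0 exactly:
x = [−1.7e-05 + √(1.7e-05² + 7.48e-09)]/2 = 3.56 × 10^-5 M
pOH = 4.45, so pH = 14.00 − pOH = 9.55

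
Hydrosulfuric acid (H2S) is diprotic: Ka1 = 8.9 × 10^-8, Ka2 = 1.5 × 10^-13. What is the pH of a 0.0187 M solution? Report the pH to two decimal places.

Ka1 ≫ Ka2, so treat the first dissociation as the only significant source of H+.
Ka1 = x²/(0.0187 − x) = 8.9 × 10^-8
x ≈ √(8.9 × 10^-8 × 0.0187) = 4.08 × 10^-5 M
pH = −log(4.08 × 10^-5) = 4.39

pH = 4.39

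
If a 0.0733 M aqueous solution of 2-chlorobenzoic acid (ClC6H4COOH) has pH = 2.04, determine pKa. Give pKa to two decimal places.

pKa = 2.89

[H+] = 10^(-2.04) = 9.12 × 10^-3 M
At equilibrium [HA] = 0.0733 − 9.12 × 10^-3 = 6.42 × 10^-2 M
Ka = [H+][A-]/[HA] = (9.12 × 10^-3)² / 6.42 × 10^-2 = 1.30 × 10^-3
pKa = -log(1.30 × 10^-3) = 2.89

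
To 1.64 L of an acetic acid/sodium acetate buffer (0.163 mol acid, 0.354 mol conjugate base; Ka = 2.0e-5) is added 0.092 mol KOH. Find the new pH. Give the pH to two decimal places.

After neutralization: n(CH3COOH) = 0.071 mol, n(CH3COO-) = 0.446 mol.
pKa = −log(2.0 × 10^-5) = 4.699
pH = pKa + log([A⁻]/[HA]) = 4.699 + log(0.446/0.071) = 4.699 +0.798

pH = 5.50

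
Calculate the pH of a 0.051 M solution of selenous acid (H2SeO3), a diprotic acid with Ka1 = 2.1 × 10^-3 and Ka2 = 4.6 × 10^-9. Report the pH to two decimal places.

Since Ka1 ≫ Ka2, the first ionization dominates [H+].
Ka1 = x²/(0.051 − x) = 2.1 × 10^-3
Solving the quadratic: x = (−Ka1 + √(Ka1² + 4·Ka1·C₀))/2 = 9.35 × 10^-3 M
pH = −log(9.35 × 10^-3) = 2.03

pH = 2.03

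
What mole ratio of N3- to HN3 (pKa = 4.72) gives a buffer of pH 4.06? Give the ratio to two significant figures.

pH = pKa + log(r) ⇒ log(r) = 4.06 − 4.72 = -0.66
r = [N3-]/[HN3] = 10^(-0.66) = 0.219

ratio = 0.22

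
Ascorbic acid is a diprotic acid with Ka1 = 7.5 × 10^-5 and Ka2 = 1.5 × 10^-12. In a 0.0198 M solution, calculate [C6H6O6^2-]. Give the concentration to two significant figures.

1.5 × 10^-12 M

First ionization gives [H+] ≈ [HC6H6O6-] = 1.18 × 10^-3 M.
Second step: Ka2 = [H+][C6H6O6^2-]/[HC6H6O6-] ≈ [C6H6O6^2-] (since [H+] ≈ [HC6H6O6-]).
So [C6H6O6^2-] ≈ Ka2.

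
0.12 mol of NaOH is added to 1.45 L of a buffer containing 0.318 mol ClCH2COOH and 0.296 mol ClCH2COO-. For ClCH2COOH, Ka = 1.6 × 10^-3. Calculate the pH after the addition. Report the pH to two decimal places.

OH- converts ClCH2COOH to ClCH2COO-: ClCH2COOH → 0.198 mol, ClCH2COO- → 0.416 mol.
pKa = −log(1.6 × 10^-3) = 2.796
pH = pKa + log([A⁻]/[HA]) = 2.796 + log(0.416/0.198) = 2.796 +0.322

pH = 3.12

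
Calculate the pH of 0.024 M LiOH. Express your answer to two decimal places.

pH = 12.38

LiOH is a strong base; [OH-] = 0.024 M.
pOH = -log(0.024) = 1.62
pH = 14.00 - 1.62 = 12.38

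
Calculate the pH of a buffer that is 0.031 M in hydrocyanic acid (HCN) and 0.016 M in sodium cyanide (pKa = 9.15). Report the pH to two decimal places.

pH = 8.86

Henderson–Hasselbalch: pH = pKa + log([CN-]/[HCN]) = 9.15 + log(0.016/0.031)
pH = 9.15 + (-0.287) = 8.86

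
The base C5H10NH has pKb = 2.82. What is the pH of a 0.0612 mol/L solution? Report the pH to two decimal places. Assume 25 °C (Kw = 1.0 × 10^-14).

C5H10NH + H2O ⇌ C5H10NH2+ + OH-
Kb = 10^(−2.82) = 1.51 × 10^-3
Kb = x²/(0.0612 − x) = 1.51 × 10^-3
x is not negligible relative to C₀; solve x² + 0.00151·x − 9.24e-05 = 0.
x = (−Kb + √(Kb² + 4·Kb·C₀))/2 = 8.89 × 10^-3 M
pOH = −log(8.89 × 10^-3) = 2.05; pH = 14.00 − 2.05 = 11.95

pH = 11.95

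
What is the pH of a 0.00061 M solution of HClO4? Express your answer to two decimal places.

HClO4 is a strong acid and dissociates completely, so [H+] = 0.00061 M.
pH = -log(0.00061) = 3.21

pH = 3.21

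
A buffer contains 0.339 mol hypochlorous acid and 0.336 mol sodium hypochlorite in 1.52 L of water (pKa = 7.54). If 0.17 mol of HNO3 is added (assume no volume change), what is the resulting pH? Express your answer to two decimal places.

Added H+ converts OCl- to HOCl: HOCl → 0.509 mol, OCl- → 0.166 mol.
Henderson–Hasselbalch with mole ratio 0.166/0.509: pH = 7.54 + (-0.487)

pH = 7.05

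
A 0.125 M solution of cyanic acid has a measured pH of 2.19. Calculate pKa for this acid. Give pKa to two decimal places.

pKa = 3.45

[H+] = 10^(-2.19) = 6.46 × 10^-3 M
At equilibrium [HA] = 0.125 − 6.46 × 10^-3 = 1.19 × 10^-1 M
Ka = [H+][A-]/[HA] = (6.46 × 10^-3)² / 1.19 × 10^-1 = 3.51 × 10^-4
pKa = -log(3.51 × 10^-4) = 3.45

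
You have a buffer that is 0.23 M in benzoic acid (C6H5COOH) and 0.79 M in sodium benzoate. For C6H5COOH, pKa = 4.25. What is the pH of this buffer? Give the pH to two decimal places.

pH = pKa + log([A⁻]/[HA]) = 4.25 + log(0.79/0.23)
pH = 4.25 + (+0.536) = 4.79

pH = 4.79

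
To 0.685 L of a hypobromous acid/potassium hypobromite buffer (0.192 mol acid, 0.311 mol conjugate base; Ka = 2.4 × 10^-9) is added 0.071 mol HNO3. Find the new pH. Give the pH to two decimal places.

After neutralization: n(HOBr) = 0.263 mol, n(OBr-) = 0.24 mol.
pKa = −log(2.4 × 10^-9) = 8.620
pH = pKa + log(n_OBr-/n_HOBr) = 8.620 + log(0.24/0.263) = 8.620 + (-0.040)

pH = 8.58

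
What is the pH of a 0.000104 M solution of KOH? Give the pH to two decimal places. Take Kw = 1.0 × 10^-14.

KOH is a strong base; [OH-] = 0.000104 M.
pOH = -log(0.000104) = 3.98
pH = 14.00 - 3.98 = 10.02

pH = 10.02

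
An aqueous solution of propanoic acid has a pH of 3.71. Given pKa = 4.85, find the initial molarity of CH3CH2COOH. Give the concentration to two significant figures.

[H+] = 10^(-3.71) = 1.95 × 10^-4 M = x
Ka = 10^(−4.85) = 1.41 × 10^-5
Ka = x²/(C₀ − x) ⇒ C₀ = x + x²/Ka
C₀ = 1.95 × 10^-4 + (1.95 × 10^-4)²/(1.41 × 10^-5) = 2.89 × 10^-3 M

C₀ = 2.9 × 10^-3 M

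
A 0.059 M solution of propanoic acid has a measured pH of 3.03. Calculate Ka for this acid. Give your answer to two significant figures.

Ka = 1.5 × 10^-5

[H+] = 10^(-3.03) = 9.33 × 10^-4 M
At equilibrium [HA] = 0.059 − 9.33 × 10^-4 = 5.81 × 10^-2 M
Ka = [H+][A-]/[HA] = (9.33 × 10^-4)² / 5.81 × 10^-2 = 1.5 × 10^-5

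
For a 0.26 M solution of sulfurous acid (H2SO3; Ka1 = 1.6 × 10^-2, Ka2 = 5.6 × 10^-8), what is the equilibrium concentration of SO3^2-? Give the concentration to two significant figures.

First ionization gives [H+] ≈ [HSO3-] = 5.70 × 10^-2 M.
Second step: Ka2 = [H+][SO3^2-]/[HSO3-] ≈ [SO3^2-] (since [H+] ≈ [HSO3-]).
So [SO3^2-] ≈ Ka2.

5.6 × 10^-8 M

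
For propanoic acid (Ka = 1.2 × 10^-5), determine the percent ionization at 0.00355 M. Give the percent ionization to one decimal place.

CH3CH2COOH ⇌ CH3CH2COO- + H+; let x = [H+] at equilibrium.
Ka = x²/(C₀ − x); solving the quadratic gives x = 2.00 × 10^-4 M.
Fraction ionized = 2.00 × 10^-4 / 0.00355 = 0.0563 → 5.6%

5.6%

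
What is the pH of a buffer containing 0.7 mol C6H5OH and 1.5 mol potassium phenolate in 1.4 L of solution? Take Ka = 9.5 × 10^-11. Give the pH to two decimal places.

pKa = −log(9.5 × 10^-11) = 10.022
pH = pKa + log([A⁻]/[HA]) = 10.022 + log(1.5/0.7)
pH = 10.022 + (+0.331) = 10.35

pH = 10.35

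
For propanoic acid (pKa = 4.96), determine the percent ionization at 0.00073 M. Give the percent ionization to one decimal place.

11.5%

CH3CH2COOH ⇌ CH3CH2COO- + H+; let x = [H+] at equilibrium.
Ka = 10^(−4.96) = 1.10 × 10^-5
Ka = x²/(C₀ − x); solving the quadratic gives x = 8.43 × 10^-5 M.
Fraction ionized = 8.43 × 10^-5 / 0.00073 = 0.1155 → 11.5%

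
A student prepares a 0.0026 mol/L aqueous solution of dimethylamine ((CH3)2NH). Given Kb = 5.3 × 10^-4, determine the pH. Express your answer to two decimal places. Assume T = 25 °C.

pH = 10.97

(CH3)2NH + H2O ⇌ (CH3)2NH2+ + OH-
Kb = x²/(0.0026 − x) = 5.3 × 10^-4
The 5% rule fails; solving x² + Kb·x − Kb·C₀ = 0 exactly:
x = (−Kb + √(Kb² + 4·Kb·C₀))/2 = 9.38 × 10^-4 M
pOH = 3.03, so pH = 14.00 − pOH = 10.97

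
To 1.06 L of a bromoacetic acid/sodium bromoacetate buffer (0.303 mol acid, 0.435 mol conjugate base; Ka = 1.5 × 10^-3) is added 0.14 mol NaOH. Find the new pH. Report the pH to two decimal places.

pH = 3.37

After neutralization: n(BrCH2COOH) = 0.163 mol, n(BrCH2COO-) = 0.575 mol.
pKa = −log(1.5 × 10^-3) = 2.824
Henderson–Hasselbalch with mole ratio 0.575/0.163: pH = 2.824 + (+0.547)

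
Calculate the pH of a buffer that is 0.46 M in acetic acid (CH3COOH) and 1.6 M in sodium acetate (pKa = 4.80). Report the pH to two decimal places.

pH = 5.34

pH = pKa + log([A⁻]/[HA]) = 4.80 + log(1.6/0.46)
pH = 4.80 + (+0.541) = 5.34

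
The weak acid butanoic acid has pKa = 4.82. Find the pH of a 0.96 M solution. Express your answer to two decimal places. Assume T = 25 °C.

pH = 2.42

CH3(CH2)2COOH ⇌ CH3(CH2)2COO- + H+
Ka = 10^(−4.82) = 1.51 × 10^-5
From the ICE table, Ka = [H+]²/(0.96 − [H+]) = 1.51 × 10^-5.
Since Ka ≪ C₀, [H+] ≈ √(Ka·C₀) = 3.81 × 10^-3 M.
Check: 0.4% ionized — well under 5%, approximation valid.
pH = −log[H+] = −log(3.81 × 10^-3) = 2.42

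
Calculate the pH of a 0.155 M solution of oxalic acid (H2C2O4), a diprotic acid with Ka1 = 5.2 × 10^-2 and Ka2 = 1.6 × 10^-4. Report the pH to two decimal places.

pH = 1.17

Since Ka1 ≫ Ka2, the first ionization dominates [H+].
Ka1 = x²/(0.155 − x) = 5.2 × 10^-2
Solving the quadratic: x = (−Ka1 + √(Ka1² + 4·Ka1·C₀))/2 = 6.75 × 10^-2 M
pH = −log(6.75 × 10^-2) = 1.17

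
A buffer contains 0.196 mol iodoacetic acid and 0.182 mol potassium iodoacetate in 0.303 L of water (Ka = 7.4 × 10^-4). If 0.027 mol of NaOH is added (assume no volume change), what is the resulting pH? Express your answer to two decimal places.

After neutralization: n(ICH2COOH) = 0.169 mol, n(ICH2COO-) = 0.209 mol.
pKa = −log(7.4 × 10^-4) = 3.131
pH = pKa + log([A⁻]/[HA]) = 3.131 + log(0.209/0.169) = 3.131 +0.092

pH = 3.22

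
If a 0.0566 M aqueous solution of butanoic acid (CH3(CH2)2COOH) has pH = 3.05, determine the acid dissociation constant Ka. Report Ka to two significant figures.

Ka = 1.4 × 10^-5

[H+] = 10^(-3.05) = 8.91 × 10^-4 M
At equilibrium [HA] = 0.0566 − 8.91 × 10^-4 = 5.57 × 10^-2 M
Ka = [H+][A-]/[HA] = (8.91 × 10^-4)² / 5.57 × 10^-2 = 1.4 × 10^-5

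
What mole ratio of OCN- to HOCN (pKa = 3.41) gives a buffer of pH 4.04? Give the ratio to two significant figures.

pH = pKa + log(r) ⇒ log(r) = 4.04 − 3.41 = +0.63
r = [OCN-]/[HOCN] = 10^(+0.63) = 4.27

ratio = 4.3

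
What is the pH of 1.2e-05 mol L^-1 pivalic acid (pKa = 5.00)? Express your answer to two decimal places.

(CH3)3CCOOH ⇌ (CH3)3CCOO- + H+
Ka = 10^(−5.00) = 1.00 × 10^-5
Let x = [H+] at equilibrium. Ka = x²/(1.2e-05 − x).
x is not negligible relative to C₀; solve x² + 1e-05·x − 1.2e-10 = 0.
x = (−Ka + √(Ka² + 4·Ka·C₀))/2 = 7.04 × 10^-6 M
pH = −log(7.04 × 10^-6) = 5.15

pH = 5.15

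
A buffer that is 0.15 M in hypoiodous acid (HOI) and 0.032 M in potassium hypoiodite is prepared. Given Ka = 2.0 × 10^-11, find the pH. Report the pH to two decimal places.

pH = 10.03

pKa = −log(2.0 × 10^-11) = 10.699
Using pH = pKa + log([base]/[acid]) with [base]/[acid] = 0.032/0.15:
pH = 10.699 + (-0.671) = 10.03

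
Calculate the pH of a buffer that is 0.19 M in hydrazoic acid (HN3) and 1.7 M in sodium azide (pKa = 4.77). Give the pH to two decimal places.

Henderson–Hasselbalch: pH = pKa + log([N3-]/[HN3]) = 4.77 + log(1.7/0.19)
pH = 4.77 + (+0.952) = 5.72

pH = 5.72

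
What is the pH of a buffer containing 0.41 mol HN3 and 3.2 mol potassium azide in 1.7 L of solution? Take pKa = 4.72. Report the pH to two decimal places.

pH = pKa + log([A⁻]/[HA]) = 4.72 + log(3.2/0.41)
pH = 4.72 + (+0.892) = 5.61

pH = 5.61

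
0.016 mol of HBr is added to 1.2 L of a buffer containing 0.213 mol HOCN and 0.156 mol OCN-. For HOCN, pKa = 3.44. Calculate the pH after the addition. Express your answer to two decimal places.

pH = 3.23

After neutralization: n(HOCN) = 0.229 mol, n(OCN-) = 0.14 mol.
pH = pKa + log([A⁻]/[HA]) = 3.44 + log(0.14/0.229) = 3.44 -0.214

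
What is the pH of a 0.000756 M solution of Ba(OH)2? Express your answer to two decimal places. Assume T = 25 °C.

pH = 11.18

Ba(OH)2 is a strong base (each formula unit releases 2 OH-); [OH-] = 0.00151 M.
pOH = -log(0.00151) = 2.82
pH = 14.00 - 2.82 = 11.18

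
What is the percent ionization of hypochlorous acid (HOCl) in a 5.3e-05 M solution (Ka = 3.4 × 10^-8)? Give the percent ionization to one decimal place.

2.5%

HOCl ⇌ OCl- + H+; let x = [H+] at equilibrium.
x ≈ √(Ka·C₀) = √(3.4 × 10^-8 × 5.3e-05) = 1.34 × 10^-6 M
Fraction ionized = 1.34 × 10^-6 / 5.3e-05 = 0.0253 → 2.5%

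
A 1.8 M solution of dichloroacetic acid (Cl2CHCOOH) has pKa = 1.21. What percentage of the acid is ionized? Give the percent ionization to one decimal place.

Cl2CHCOOH ⇌ Cl2CHCOO- + H+; let x = [H+] at equilibrium.
Ka = 10^(−1.21) = 6.17 × 10^-2
Solve x² + 0.0617x − 0.111 = 0 → x = 3.04 × 10^-1 M
% ionization = x/C₀ × 100% = 3.04 × 10^-1/1.8 × 100% = 16.9%

16.9%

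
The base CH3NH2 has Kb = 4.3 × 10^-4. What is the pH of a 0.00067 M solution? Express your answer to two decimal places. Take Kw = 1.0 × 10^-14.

CH3NH2 + H2O ⇌ CH3NH3+ + OH-
From the ICE table, Kb = x²/(0.00067 − x) = 4.3 × 10^-4.
x is not negligible relative to C₀; solve x² + 0.00043·x − 2.88e-07 = 0.
x = (−Kb + √(Kb² + 4·Kb·C₀))/2 = 3.63 × 10^-4 M
pOH = −log(3.63 × 10^-4) = 3.44; pH = 14.00 − 3.44 = 10.56

pH = 10.56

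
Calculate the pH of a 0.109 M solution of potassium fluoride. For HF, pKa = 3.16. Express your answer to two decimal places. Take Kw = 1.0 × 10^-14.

F- is the conjugate base of the weak acid HF.
Ka = 10^(−3.16) = 6.92 × 10^-4
Kb = Kw/Ka = 1.0×10^-14 / 6.92 × 10^-4 = 1.45 × 10^-11
From the ICE table, Kb = [OH-]²/(0.109 − [OH-]) = 1.45 × 10^-11.
Since Kb ≪ C₀, [OH-] ≈ √(Kb·C₀) = 1.26 × 10^-6 M.
([OH-]/C₀ = 0.0012% < 5%, so the approximation holds.)
pOH = −log(1.26 × 10^-6) = 5.90; pH = 14.00 − 5.90 = 8.10

pH = 8.10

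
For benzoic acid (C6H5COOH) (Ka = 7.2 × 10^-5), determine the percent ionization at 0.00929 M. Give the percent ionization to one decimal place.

8.4%

C6H5COOH ⇌ C6H5COO- + H+; let x = [H+] at equilibrium.
Ka = x²/(C₀ − x); solving the quadratic gives x = 7.83 × 10^-4 M.
Fraction ionized = 7.83 × 10^-4 / 0.00929 = 0.0843 → 8.4%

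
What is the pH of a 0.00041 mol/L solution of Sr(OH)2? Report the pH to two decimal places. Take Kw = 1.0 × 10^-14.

Sr(OH)2 is a strong base (each formula unit releases 2 OH-); [OH-] = 0.00082 M.
pOH = -log(0.00082) = 3.09
pH = 14.00 - 3.09 = 10.91

pH = 10.91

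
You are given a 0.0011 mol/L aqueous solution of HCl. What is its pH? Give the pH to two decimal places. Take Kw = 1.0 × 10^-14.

HCl is a strong acid and dissociates completely, so [H+] = 0.0011 M.
pH = -log(0.0011) = 2.96

pH = 2.96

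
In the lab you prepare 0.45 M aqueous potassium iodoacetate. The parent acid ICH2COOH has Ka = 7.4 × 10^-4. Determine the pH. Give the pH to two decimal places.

ICH2COO- is the conjugate base of the weak acid ICH2COOH.
Kb = Kw/Ka = 1.0×10^-14 / 7.4 × 10^-4 = 1.35 × 10^-11
Kb = [OH-]²/(0.45 − [OH-]) = 1.35 × 10^-11
Neglecting [OH-] in the denominator: [OH-] = √(1.35 × 10^-11 × 0.45) = 2.46 × 10^-6 M
Check: 0.00055% ionized — well under 5%, approximation valid.
pOH = −log(2.46 × 10^-6) = 5.61; pH = 14.00 − 5.61 = 8.39

pH = 8.39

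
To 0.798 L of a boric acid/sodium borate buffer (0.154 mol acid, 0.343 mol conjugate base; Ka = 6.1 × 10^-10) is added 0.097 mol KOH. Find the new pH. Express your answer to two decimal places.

OH- converts B(OH)3 to B(OH)4-: B(OH)3 → 0.057 mol, B(OH)4- → 0.44 mol.
pKa = −log(6.1 × 10^-10) = 9.215
pH = pKa + log(n_B(OH)4-/n_B(OH)3) = 9.215 + log(0.44/0.057) = 9.215 + (+0.888)

pH = 10.10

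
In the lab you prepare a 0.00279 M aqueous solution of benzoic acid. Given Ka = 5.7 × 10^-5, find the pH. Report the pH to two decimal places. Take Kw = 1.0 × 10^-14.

C6H5COOH ⇌ C6H5COO- + H+
Ka = [H+]²/(0.00279 − [H+]) = 5.7 × 10^-5
The 5% rule fails; solving [H+]² + Ka·[H+] − Ka·C₀ = 0 exactly:
[H+] = (−Ka + √(Ka² + 4·Ka·C₀))/2 = 3.71 × 10^-4 M
pH = −log[H+] = −log(3.71 × 10^-4) = 3.43

pH = 3.43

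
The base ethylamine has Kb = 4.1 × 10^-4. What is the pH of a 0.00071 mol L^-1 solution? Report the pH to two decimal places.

pH = 10.57

C2H5NH2 + H2O ⇌ C2H5NH3+ + OH-
Kb = [OH-]²/(0.00071 − [OH-]) = 4.1 × 10^-4
Here C₀/Kb ≈ 1.73, so the small-[OH-] approximation fails. Use the quadratic:
[OH-] = [−0.00041 + √(0.00041² + 1.16e-06)]/2 = 3.72 × 10^-4 M
pOH = −log(3.72 × 10^-4) = 3.43; pH = 14.00 − 3.43 = 10.57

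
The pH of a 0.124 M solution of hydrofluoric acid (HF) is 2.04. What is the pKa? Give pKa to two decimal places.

pKa = 3.14

[H+] = 10^(-2.04) = 9.12 × 10^-3 M
At equilibrium [HA] = 0.124 − 9.12 × 10^-3 = 1.15 × 10^-1 M
Ka = [H+][A-]/[HA] = (9.12 × 10^-3)² / 1.15 × 10^-1 = 7.23 × 10^-4
pKa = -log(7.23 × 10^-4) = 3.14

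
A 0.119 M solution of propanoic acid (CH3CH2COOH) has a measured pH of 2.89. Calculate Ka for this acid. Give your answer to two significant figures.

Ka = 1.4 × 10^-5

[H+] = 10^(-2.89) = 1.29 × 10^-3 M
At equilibrium [HA] = 0.119 − 1.29 × 10^-3 = 1.18 × 10^-1 M
Ka = [H+][A-]/[HA] = (1.29 × 10^-3)² / 1.18 × 10^-1 = 1.4 × 10^-5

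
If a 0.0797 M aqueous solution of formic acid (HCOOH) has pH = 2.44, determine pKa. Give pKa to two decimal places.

[H+] = 10^(-2.44) = 3.63 × 10^-3 M
At equilibrium [HA] = 0.0797 − 3.63 × 10^-3 = 7.61 × 10^-2 M
Ka = [H+][A-]/[HA] = (3.63 × 10^-3)² / 7.61 × 10^-2 = 1.73 × 10^-4
pKa = -log(1.73 × 10^-4) = 3.76

pKa = 3.76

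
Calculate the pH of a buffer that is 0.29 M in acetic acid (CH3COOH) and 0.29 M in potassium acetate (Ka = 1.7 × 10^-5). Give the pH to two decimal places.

pH = 4.77

pKa = −log(1.7 × 10^-5) = 4.770
Using pH = pKa + log([base]/[acid]) with [base]/[acid] = 0.29/0.29:
pH = 4.770 + (+0.000) = 4.77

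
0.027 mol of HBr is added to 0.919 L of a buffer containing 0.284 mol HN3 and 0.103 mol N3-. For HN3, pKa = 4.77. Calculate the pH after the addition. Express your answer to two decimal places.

pH = 4.16

After neutralization: n(HN3) = 0.311 mol, n(N3-) = 0.076 mol.
pH = pKa + log(n_N3-/n_HN3) = 4.77 + log(0.076/0.311) = 4.77 + (-0.612)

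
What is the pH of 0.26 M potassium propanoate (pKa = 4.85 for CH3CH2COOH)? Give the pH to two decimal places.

pH = 9.13

CH3CH2COO- is the conjugate base of the weak acid CH3CH2COOH.
Ka = 10^(−4.85) = 1.41 × 10^-5
Kb = Kw/Ka = 1.0×10^-14 / 1.41 × 10^-5 = 7.09 × 10^-10
From the ICE table, Kb = [OH-]²/(0.26 − [OH-]) = 7.09 × 10^-10.
Assume [OH-] ≪ 0.26: [OH-] ≈ √(7.09 × 10^-10 × 0.26) = 1.36 × 10^-5 M
pOH = 4.87, so pH = 14.00 − pOH = 9.13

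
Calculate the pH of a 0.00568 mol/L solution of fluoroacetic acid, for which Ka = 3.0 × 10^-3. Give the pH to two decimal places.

FCH2COOH ⇌ FCH2COO- + H+
From the ICE table, Ka = [H+]²/(0.00568 − [H+]) = 3.0 × 10^-3.
The 5% rule fails; solving [H+]² + Ka·[H+] − Ka·C₀ = 0 exactly:
[H+] = (−Ka + √(Ka² + 4·Ka·C₀))/2 = 2.89 × 10^-3 M
pH = −log[H+] = −log(2.89 × 10^-3) = 2.54

pH = 2.54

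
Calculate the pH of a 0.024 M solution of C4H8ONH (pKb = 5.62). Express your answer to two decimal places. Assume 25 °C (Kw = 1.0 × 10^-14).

pH = 10.38

C4H8ONH + H2O ⇌ C4H8ONH2+ + OH-
Kb = 10^(−5.62) = 2.40 × 10^-6
Kb = [OH-]²/(0.024 − [OH-]) = 2.40 × 10^-6
Assume [OH-] ≪ 0.024: [OH-] ≈ √(2.40 × 10^-6 × 0.024) = 2.40 × 10^-4 M
Check: 1% ionized — well under 5%, approximation valid.
pOH = 3.62, so pH = 14.00 − pOH = 10.38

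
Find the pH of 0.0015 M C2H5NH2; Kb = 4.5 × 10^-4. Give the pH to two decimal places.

C2H5NH2 + H2O ⇌ C2H5NH3+ + OH-
Kb = x²/(0.0015 − x) = 4.5 × 10^-4
Here C₀/Kb ≈ 3.33, so the small-x approximation fails. Use the quadratic:
x = [−0.00045 + √(0.00045² + 2.7e-06)]/2 = 6.27 × 10^-4 M
pOH = 3.20, so pH = 14.00 − pOH = 10.80

pH = 10.80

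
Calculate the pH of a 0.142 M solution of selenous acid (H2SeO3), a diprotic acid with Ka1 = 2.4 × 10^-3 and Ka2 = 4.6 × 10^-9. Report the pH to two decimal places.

pH = 1.76

Since Ka1 ≫ Ka2, the first ionization dominates [H+].
Ka1 = x²/(0.142 − x) = 2.4 × 10^-3
Solving the quadratic: x = (−Ka1 + √(Ka1² + 4·Ka1·C₀))/2 = 1.73 × 10^-2 M
pH = −log(1.73 × 10^-2) = 1.76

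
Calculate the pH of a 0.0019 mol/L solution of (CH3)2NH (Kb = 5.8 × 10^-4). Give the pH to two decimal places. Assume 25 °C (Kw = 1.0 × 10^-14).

pH = 10.90

(CH3)2NH + H2O ⇌ (CH3)2NH2+ + OH-
Kb = x²/(0.0019 − x) = 5.8 × 10^-4
The 5% rule fails; solving x² + Kb·x − Kb·C₀ = 0 exactly:
x = (−Kb + √(Kb² + 4·Kb·C₀))/2 = 7.99 × 10^-4 M
pOH = 3.10, so pH = 14.00 − pOH = 10.90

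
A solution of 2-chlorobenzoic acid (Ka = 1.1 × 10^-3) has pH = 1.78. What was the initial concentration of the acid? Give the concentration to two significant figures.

C₀ = 2.7 × 10^-1 M

[H+] = 10^(-1.78) = 1.66 × 10^-2 M = x
Ka = x²/(C₀ − x) ⇒ C₀ = x + x²/Ka
C₀ = 1.66 × 10^-2 + (1.66 × 10^-2)²/(1.1 × 10^-3) = 2.67 × 10^-1 M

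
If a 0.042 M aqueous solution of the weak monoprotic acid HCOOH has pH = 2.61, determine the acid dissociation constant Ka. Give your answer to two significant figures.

[H+] = 10^(-2.61) = 2.45 × 10^-3 M
At equilibrium [HA] = 0.042 − 2.45 × 10^-3 = 3.96 × 10^-2 M
Ka = [H+][A-]/[HA] = (2.45 × 10^-3)² / 3.96 × 10^-2 = 1.5 × 10^-4

Ka = 1.5 × 10^-4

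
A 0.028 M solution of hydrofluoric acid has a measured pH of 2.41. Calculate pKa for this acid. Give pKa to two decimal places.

pKa = 3.20

[H+] = 10^(-2.41) = 3.89 × 10^-3 M
At equilibrium [HA] = 0.028 − 3.89 × 10^-3 = 2.41 × 10^-2 M
Ka = [H+][A-]/[HA] = (3.89 × 10^-3)² / 2.41 × 10^-2 = 6.28 × 10^-4
pKa = -log(6.28 × 10^-4) = 3.20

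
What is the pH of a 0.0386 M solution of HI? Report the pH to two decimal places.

HI is a strong acid and dissociates completely, so [H+] = 0.0386 M.
pH = -log(0.0386) = 1.41

pH = 1.41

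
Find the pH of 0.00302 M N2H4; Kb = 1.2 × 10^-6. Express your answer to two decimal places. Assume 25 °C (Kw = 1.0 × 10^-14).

N2H4 + H2O ⇌ N2H5+ + OH-
From the ICE table, Kb = [OH-]²/(0.00302 − [OH-]) = 1.2 × 10^-6.
Neglecting [OH-] in the denominator: [OH-] = √(1.2 × 10^-6 × 0.00302) = 6.02 × 10^-5 M
Check: 2% ionized — well under 5%, approximation valid.
pOH = −log(6.02 × 10^-5) = 4.22; pH = 14.00 − 4.22 = 9.78

pH = 9.78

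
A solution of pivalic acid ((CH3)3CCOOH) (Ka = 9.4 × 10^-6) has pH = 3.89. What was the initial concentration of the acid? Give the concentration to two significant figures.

C₀ = 1.9 × 10^-3 M

[H+] = 10^(-3.89) = 1.29 × 10^-4 M = x
Ka = x²/(C₀ − x) ⇒ C₀ = x + x²/Ka
C₀ = 1.29 × 10^-4 + (1.29 × 10^-4)²/(9.4 × 10^-6) = 1.90 × 10^-3 M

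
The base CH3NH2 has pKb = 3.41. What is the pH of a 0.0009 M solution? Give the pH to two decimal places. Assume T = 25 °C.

pH = 10.63

CH3NH2 + H2O ⇌ CH3NH3+ + OH-
Kb = 10^(−3.41) = 3.89 × 10^-4
From the ICE table, Kb = [OH-]²/(0.0009 − [OH-]) = 3.89 × 10^-4.
[OH-] is not negligible relative to C₀; solve [OH-]² + 0.000389·[OH-] − 3.5e-07 = 0.
[OH-] = [−0.000389 + √(0.000389² + 1.4e-06)]/2 = 4.28 × 10^-4 M
pOH = 3.37, so pH = 14.00 − pOH = 10.63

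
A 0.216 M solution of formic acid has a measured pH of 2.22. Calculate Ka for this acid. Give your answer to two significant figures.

Ka = 1.7 × 10^-4

[H+] = 10^(-2.22) = 6.03 × 10^-3 M
At equilibrium [HA] = 0.216 − 6.03 × 10^-3 = 2.10 × 10^-1 M
Ka = [H+][A-]/[HA] = (6.03 × 10^-3)² / 2.10 × 10^-1 = 1.7 × 10^-4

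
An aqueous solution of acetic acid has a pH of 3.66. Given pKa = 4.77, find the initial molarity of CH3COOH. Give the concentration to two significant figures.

C₀ = 3.0 × 10^-3 M

[H+] = 10^(-3.66) = 2.19 × 10^-4 M = x
Ka = 10^(−4.77) = 1.70 × 10^-5
Ka = x²/(C₀ − x) ⇒ C₀ = x + x²/Ka
C₀ = 2.19 × 10^-4 + (2.19 × 10^-4)²/(1.70 × 10^-5) = 3.04 × 10^-3 M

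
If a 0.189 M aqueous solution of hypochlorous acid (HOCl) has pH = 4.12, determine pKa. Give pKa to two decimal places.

[H+] = 10^(-4.12) = 7.59 × 10^-5 M
At equilibrium [HA] = 0.189 − 7.59 × 10^-5 = 1.89 × 10^-1 M
Ka = [H+][A-]/[HA] = (7.59 × 10^-5)² / 1.89 × 10^-1 = 3.05 × 10^-8
pKa = -log(3.05 × 10^-8) = 7.52

pKa = 7.52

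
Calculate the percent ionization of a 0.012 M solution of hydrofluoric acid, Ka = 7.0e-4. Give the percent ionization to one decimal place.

HF ⇌ F- + H+; let x = [H+] at equilibrium.
Ka = x²/(C₀ − x); solving the quadratic gives x = 2.57 × 10^-3 M.
Fraction ionized = 2.57 × 10^-3 / 0.012 = 0.2142 → 21.4%

21.4%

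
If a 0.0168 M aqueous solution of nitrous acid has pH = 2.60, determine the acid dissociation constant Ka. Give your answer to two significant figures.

[H+] = 10^(-2.60) = 2.51 × 10^-3 M
At equilibrium [HA] = 0.0168 − 2.51 × 10^-3 = 1.43 × 10^-2 M
Ka = [H+][A-]/[HA] = (2.51 × 10^-3)² / 1.43 × 10^-2 = 4.4 × 10^-4

Ka = 4.4 × 10^-4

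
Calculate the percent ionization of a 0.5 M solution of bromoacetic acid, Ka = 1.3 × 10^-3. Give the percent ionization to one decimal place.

5.0%

BrCH2COOH ⇌ BrCH2COO- + H+; let x = [H+] at equilibrium.
Solve x² + 0.0013x − 0.00065 = 0 → x = 2.49 × 10^-2 M
Fraction ionized = 2.49 × 10^-2 / 0.5 = 0.0498 → 5.0%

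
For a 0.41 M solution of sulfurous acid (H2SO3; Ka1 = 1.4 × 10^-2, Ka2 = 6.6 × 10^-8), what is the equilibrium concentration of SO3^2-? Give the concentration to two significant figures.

6.6 × 10^-8 M

First ionization gives [H+] ≈ [HSO3-] = 6.91 × 10^-2 M.
Second step: Ka2 = [H+][SO3^2-]/[HSO3-] ≈ [SO3^2-] (since [H+] ≈ [HSO3-]).
So [SO3^2-] ≈ Ka2.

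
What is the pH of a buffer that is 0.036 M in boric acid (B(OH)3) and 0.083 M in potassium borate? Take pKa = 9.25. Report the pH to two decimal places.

Henderson–Hasselbalch: pH = pKa + log([B(OH)4-]/[B(OH)3]) = 9.25 + log(0.083/0.036)
pH = 9.25 + (+0.363) = 9.61

pH = 9.61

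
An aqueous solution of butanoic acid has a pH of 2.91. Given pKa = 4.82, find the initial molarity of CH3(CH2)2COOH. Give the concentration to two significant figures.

C₀ = 1.0 × 10^-1 M

[H+] = 10^(-2.91) = 1.23 × 10^-3 M = x
Ka = 10^(−4.82) = 1.51 × 10^-5
Ka = x²/(C₀ − x) ⇒ C₀ = x + x²/Ka
C₀ = 1.23 × 10^-3 + (1.23 × 10^-3)²/(1.51 × 10^-5) = 1.01 × 10^-1 M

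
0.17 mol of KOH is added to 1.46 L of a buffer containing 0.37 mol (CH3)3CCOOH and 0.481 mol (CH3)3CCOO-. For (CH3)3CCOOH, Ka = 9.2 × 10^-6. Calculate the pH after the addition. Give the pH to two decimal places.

pH = 5.55

After neutralization: n((CH3)3CCOOH) = 0.2 mol, n((CH3)3CCOO-) = 0.651 mol.
pKa = −log(9.2 × 10^-6) = 5.036
pH = pKa + log([A⁻]/[HA]) = 5.036 + log(0.651/0.2) = 5.036 +0.513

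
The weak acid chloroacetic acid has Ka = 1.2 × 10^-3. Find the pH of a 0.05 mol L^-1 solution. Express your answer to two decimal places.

pH = 2.14

ClCH2COOH ⇌ ClCH2COO- + H+
From the ICE table, Ka = x²/(0.05 − x) = 1.2 × 10^-3.
x is not negligible relative to C₀; solve x² + 0.0012·x − 6e-05 = 0.
x = [−0.0012 + √(0.0012² + 0.00024)]/2 = 7.17 × 10^-3 M
pH = −log(7.17 × 10^-3) = 2.14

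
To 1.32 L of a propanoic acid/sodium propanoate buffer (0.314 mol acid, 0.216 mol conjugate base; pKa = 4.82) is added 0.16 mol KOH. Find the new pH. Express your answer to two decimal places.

pH = 5.21

OH- converts CH3CH2COOH to CH3CH2COO-: CH3CH2COOH → 0.154 mol, CH3CH2COO- → 0.376 mol.
pH = pKa + log([A⁻]/[HA]) = 4.82 + log(0.376/0.154) = 4.82 +0.388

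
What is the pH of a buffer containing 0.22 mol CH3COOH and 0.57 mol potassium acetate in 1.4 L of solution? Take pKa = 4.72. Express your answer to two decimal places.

pH = 5.13

Henderson–Hasselbalch: pH = pKa + log([CH3COO-]/[CH3COOH]) = 4.72 + log(0.57/0.22)
pH = 4.72 + (+0.413) = 5.13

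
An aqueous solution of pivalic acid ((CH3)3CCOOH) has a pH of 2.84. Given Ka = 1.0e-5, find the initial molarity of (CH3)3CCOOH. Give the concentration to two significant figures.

[H+] = 10^(-2.84) = 1.45 × 10^-3 M = x
Ka = x²/(C₀ − x) ⇒ C₀ = x + x²/Ka
C₀ = 1.45 × 10^-3 + (1.45 × 10^-3)²/(1.0 × 10^-5) = 2.12 × 10^-1 M

C₀ = 2.1 × 10^-1 M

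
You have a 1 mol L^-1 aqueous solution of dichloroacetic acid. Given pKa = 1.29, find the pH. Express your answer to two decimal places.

Cl2CHCOOH ⇌ Cl2CHCOO- + H+
Ka = 10^(−1.29) = 5.13 × 10^-2
From the ICE table, Ka = [H+]²/(1 − [H+]) = 5.13 × 10^-2.
Here C₀/Ka ≈ 19.5, so the small-[H+] approximation fails. Use the quadratic:
[H+] = [−0.0513 + √(0.0513² + 0.205)]/2 = 2.02 × 10^-1 M
pH = −log(2.02 × 10^-1) = 0.69

pH = 0.69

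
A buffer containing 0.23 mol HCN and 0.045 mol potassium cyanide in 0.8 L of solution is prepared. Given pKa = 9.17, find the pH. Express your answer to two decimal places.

Using pH = pKa + log([base]/[acid]) with [base]/[acid] = 0.045/0.23:
pH = 9.17 + (-0.709) = 8.46

pH = 8.46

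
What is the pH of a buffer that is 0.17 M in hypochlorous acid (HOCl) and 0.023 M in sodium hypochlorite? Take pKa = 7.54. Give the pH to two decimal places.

pH = 6.67

Using pH = pKa + log([base]/[acid]) with [base]/[acid] = 0.023/0.17:
pH = 7.54 + (-0.869) = 6.67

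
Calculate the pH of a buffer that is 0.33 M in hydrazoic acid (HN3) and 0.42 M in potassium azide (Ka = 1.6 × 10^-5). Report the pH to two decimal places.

pH = 4.90

pKa = −log(1.6 × 10^-5) = 4.796
pH = pKa + log([A⁻]/[HA]) = 4.796 + log(0.42/0.33)
pH = 4.796 + (+0.105) = 4.90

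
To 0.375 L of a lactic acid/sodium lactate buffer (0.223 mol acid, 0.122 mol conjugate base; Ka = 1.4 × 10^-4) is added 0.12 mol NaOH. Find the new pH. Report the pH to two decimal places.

OH- converts CH3CH(OH)COOH to CH3CH(OH)COO-: CH3CH(OH)COOH → 0.103 mol, CH3CH(OH)COO- → 0.242 mol.
pKa = −log(1.4 × 10^-4) = 3.854
pH = pKa + log([A⁻]/[HA]) = 3.854 + log(0.242/0.103) = 3.854 +0.371

pH = 4.22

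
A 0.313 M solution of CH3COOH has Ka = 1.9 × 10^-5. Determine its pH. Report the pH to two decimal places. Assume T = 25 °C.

CH3COOH ⇌ CH3COO- + H+
Ka = [H+]²/(0.313 − [H+]) = 1.9 × 10^-5
Neglecting [H+] in the denominator: [H+] = √(1.9 × 10^-5 × 0.313) = 2.44 × 10^-3 M
pH = −log(2.44 × 10^-3) = 2.61

pH = 2.61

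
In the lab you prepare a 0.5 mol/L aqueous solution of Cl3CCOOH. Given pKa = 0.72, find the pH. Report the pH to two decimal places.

pH = 0.64

Cl3CCOOH ⇌ Cl3CCOO- + H+
Ka = 10^(−0.72) = 1.91 × 10^-1
From the ICE table, Ka = x²/(0.5 − x) = 1.91 × 10^-1.
Here C₀/Ka ≈ 2.62, so the small-x approximation fails. Use the quadratic:
x = [−0.191 + √(0.191² + 0.382)]/2 = 2.28 × 10^-1 M
pH = −log[H+] = −log(2.28 × 10^-1) = 0.64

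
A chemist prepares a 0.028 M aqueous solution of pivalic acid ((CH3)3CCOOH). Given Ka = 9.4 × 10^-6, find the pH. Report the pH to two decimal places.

pH = 3.29

(CH3)3CCOOH ⇌ (CH3)3CCOO- + H+
Let x = [H+] at equilibrium. Ka = x²/(0.028 − x).
Neglecting x in the denominator: x = √(9.4 × 10^-6 × 0.028) = 5.13 × 10^-4 M
Check: 1.8% ionized — well under 5%, approximation valid.
pH = −log[H+] = −log(5.13 × 10^-4) = 3.29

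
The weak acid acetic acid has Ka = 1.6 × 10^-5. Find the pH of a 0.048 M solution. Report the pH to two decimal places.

CH3COOH ⇌ CH3COO- + H+
Ka = [H+]²/(0.048 − [H+]) = 1.6 × 10^-5
Since Ka ≪ C₀, [H+] ≈ √(Ka·C₀) = 8.76 × 10^-4 M.
Check: 1.8% ionized — well under 5%, approximation valid.
pH = −log(8.76 × 10^-4) = 3.06

pH = 3.06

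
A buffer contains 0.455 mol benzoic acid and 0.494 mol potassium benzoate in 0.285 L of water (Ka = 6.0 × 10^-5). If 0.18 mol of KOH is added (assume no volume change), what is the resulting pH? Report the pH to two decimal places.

After neutralization: n(C6H5COOH) = 0.275 mol, n(C6H5COO-) = 0.674 mol.
pKa = −log(6.0 × 10^-5) = 4.222
Henderson–Hasselbalch with mole ratio 0.674/0.275: pH = 4.222 + (+0.389)

pH = 4.61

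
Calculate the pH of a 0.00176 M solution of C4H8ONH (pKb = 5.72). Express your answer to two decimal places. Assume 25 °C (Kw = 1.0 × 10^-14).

pH = 9.76

C4H8ONH + H2O ⇌ C4H8ONH2+ + OH-
Kb = 10^(−5.72) = 1.91 × 10^-6
From the ICE table, Kb = [OH-]²/(0.00176 − [OH-]) = 1.91 × 10^-6.
Since Kb ≪ C₀, [OH-] ≈ √(Kb·C₀) = 5.80 × 10^-5 M.
pOH = −log(5.80 × 10^-5) = 4.24; pH = 14.00 − 4.24 = 9.76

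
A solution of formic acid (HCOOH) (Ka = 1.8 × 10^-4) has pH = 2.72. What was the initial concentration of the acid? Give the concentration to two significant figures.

C₀ = 2.2 × 10^-2 M

[H+] = 10^(-2.72) = 1.91 × 10^-3 M = x
Ka = x²/(C₀ − x) ⇒ C₀ = x + x²/Ka
C₀ = 1.91 × 10^-3 + (1.91 × 10^-3)²/(1.8 × 10^-4) = 2.22 × 10^-2 M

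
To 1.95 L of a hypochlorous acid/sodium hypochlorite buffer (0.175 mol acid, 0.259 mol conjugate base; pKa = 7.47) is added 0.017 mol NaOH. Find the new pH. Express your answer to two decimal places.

OH- converts HOCl to OCl-: HOCl → 0.158 mol, OCl- → 0.276 mol.
pH = pKa + log([A⁻]/[HA]) = 7.47 + log(0.276/0.158) = 7.47 +0.242

pH = 7.71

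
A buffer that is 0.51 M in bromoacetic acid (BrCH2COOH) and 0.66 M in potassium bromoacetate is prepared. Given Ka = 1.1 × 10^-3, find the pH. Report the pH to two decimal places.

pH = 3.07

pKa = −log(1.1 × 10^-3) = 2.959
Henderson–Hasselbalch: pH = pKa + log([BrCH2COO-]/[BrCH2COOH]) = 2.959 + log(0.66/0.51)
pH = 2.959 + (+0.112) = 3.07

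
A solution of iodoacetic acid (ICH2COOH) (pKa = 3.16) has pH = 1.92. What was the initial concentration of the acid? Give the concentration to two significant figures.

C₀ = 2.2 × 10^-1 M

[H+] = 10^(-1.92) = 1.20 × 10^-2 M = x
Ka = 10^(−3.16) = 6.92 × 10^-4
Ka = x²/(C₀ − x) ⇒ C₀ = x + x²/Ka
C₀ = 1.20 × 10^-2 + (1.20 × 10^-2)²/(6.92 × 10^-4) = 2.20 × 10^-1 M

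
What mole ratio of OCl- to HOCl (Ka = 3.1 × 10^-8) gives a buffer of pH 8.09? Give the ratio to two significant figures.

ratio = 3.8

pKa = -log(3.1 × 10^-8) = 7.509
pH = pKa + log(r) ⇒ log(r) = 8.09 − 7.509 = +0.581
r = [OCl-]/[HOCl] = 10^(+0.581) = 3.81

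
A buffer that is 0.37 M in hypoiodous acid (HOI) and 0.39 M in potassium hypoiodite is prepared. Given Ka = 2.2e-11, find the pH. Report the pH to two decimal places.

pH = 10.68

pKa = −log(2.2 × 10^-11) = 10.658
Using pH = pKa + log([base]/[acid]) with [base]/[acid] = 0.39/0.37:
pH = 10.658 + (+0.023) = 10.68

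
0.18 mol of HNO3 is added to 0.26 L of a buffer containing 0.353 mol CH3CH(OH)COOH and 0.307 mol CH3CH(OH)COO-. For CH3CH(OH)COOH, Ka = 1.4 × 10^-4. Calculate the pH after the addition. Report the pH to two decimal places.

After neutralization: n(CH3CH(OH)COOH) = 0.533 mol, n(CH3CH(OH)COO-) = 0.127 mol.
pKa = −log(1.4 × 10^-4) = 3.854
pH = pKa + log([A⁻]/[HA]) = 3.854 + log(0.127/0.533) = 3.854 -0.623

pH = 3.23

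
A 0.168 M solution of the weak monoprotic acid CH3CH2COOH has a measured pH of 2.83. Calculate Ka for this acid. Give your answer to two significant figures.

[H+] = 10^(-2.83) = 1.48 × 10^-3 M
At equilibrium [HA] = 0.168 − 1.48 × 10^-3 = 1.67 × 10^-1 M
Ka = [H+][A-]/[HA] = (1.48 × 10^-3)² / 1.67 × 10^-1 = 1.3 × 10^-5

Ka = 1.3 × 10^-5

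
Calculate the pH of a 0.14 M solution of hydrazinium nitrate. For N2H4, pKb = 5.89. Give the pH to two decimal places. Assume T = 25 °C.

N2H5+ is the conjugate acid of the weak base N2H4.
Kb = 10^(−5.89) = 1.29 × 10^-6
Ka = Kw/Kb = 1.0×10^-14 / 1.29 × 10^-6 = 7.75 × 10^-9
Ka = [H+]²/(0.14 − [H+]) = 7.75 × 10^-9
Since Ka ≪ C₀, [H+] ≈ √(Ka·C₀) = 3.29 × 10^-5 M.
([H+]/C₀ = 0.024% < 5%, so the approximation holds.)
pH = −log[H+] = −log(3.29 × 10^-5) = 4.48

pH = 4.48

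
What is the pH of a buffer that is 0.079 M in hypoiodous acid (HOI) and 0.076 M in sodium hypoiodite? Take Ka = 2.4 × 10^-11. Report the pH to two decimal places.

pH = 10.60

pKa = −log(2.4 × 10^-11) = 10.620
Using pH = pKa + log([base]/[acid]) with [base]/[acid] = 0.076/0.079:
pH = 10.620 + (-0.017) = 10.60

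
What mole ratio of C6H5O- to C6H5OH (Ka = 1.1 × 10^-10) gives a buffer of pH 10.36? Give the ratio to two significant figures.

pKa = -log(1.1 × 10^-10) = 9.959
pH = pKa + log(r) ⇒ log(r) = 10.36 − 9.959 = +0.401
r = [C6H5O-]/[C6H5OH] = 10^(+0.401) = 2.52

ratio = 2.5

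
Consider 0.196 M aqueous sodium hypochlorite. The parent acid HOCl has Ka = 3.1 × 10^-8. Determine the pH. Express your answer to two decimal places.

pH = 10.40

OCl- is the conjugate base of the weak acid HOCl.
Kb = Kw/Ka = 1.0×10^-14 / 3.1 × 10^-8 = 3.23 × 10^-7
From the ICE table, Kb = [OH-]²/(0.196 − [OH-]) = 3.23 × 10^-7.
Since Kb ≪ C₀, [OH-] ≈ √(Kb·C₀) = 2.52 × 10^-4 M.
pOH = −log(2.52 × 10^-4) = 3.60; pH = 14.00 − 3.60 = 10.40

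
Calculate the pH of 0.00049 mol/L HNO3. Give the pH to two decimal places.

pH = 3.31

HNO3 is a strong acid and dissociates completely, so [H+] = 0.00049 M.
pH = -log(0.00049) = 3.31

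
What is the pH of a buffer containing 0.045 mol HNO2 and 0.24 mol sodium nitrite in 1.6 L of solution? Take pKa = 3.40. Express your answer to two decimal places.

Henderson–Hasselbalch: pH = pKa + log([NO2-]/[HNO2]) = 3.40 + log(0.24/0.045)
pH = 3.40 + (+0.727) = 4.13

pH = 4.13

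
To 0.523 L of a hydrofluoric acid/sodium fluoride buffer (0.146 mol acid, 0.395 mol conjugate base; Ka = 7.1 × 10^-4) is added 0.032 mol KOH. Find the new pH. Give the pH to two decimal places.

After neutralization: n(HF) = 0.114 mol, n(F-) = 0.427 mol.
pKa = −log(7.1 × 10^-4) = 3.149
pH = pKa + log(n_F-/n_HF) = 3.149 + log(0.427/0.114) = 3.149 + (+0.574)

pH = 3.72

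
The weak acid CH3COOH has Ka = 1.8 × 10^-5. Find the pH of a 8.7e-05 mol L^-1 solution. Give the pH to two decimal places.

CH3COOH ⇌ CH3COO- + H+
Let x = [H+] at equilibrium. Ka = x²/(8.7e-05 − x).
x is not negligible relative to C₀; solve x² + 1.8e-05·x − 1.57e-09 = 0.
x = [−1.8e-05 + √(1.8e-05² + 6.26e-09)]/2 = 3.16 × 10^-5 M
pH = −log[H+] = −log(3.16 × 10^-5) = 4.50

pH = 4.50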